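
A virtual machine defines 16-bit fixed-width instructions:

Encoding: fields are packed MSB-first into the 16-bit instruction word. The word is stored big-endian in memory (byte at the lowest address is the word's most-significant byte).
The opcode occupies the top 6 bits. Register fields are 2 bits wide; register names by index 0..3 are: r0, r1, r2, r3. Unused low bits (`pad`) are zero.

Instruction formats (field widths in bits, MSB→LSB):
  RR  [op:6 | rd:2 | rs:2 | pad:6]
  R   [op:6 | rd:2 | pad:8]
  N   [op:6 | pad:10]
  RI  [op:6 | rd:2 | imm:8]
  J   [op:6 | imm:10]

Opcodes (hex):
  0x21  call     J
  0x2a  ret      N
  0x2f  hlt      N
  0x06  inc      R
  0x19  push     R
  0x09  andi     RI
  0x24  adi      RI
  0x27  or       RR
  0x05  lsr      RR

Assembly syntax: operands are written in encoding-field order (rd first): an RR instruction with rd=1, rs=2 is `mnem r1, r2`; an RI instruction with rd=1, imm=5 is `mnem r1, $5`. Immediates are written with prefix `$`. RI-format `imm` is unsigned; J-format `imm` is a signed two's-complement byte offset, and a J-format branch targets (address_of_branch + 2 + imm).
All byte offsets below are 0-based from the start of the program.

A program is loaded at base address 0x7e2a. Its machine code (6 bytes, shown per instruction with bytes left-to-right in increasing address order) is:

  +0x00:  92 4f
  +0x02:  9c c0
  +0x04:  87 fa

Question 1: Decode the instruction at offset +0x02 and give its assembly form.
or r0, r3

+0x02: 9c c0 ⇒ word 0x9cc0 (big)
  op=0x9cc0>>10=0x27 ⇒ or (RR)
  [9:8] rd=0 = r0
  [7:6] rs=3 = r3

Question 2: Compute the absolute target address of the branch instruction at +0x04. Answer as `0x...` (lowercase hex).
@+04  big-endian(87 fa) = 0x87fa
  top 6b → 0x21 → call [J]
  [9:0] imm=1018 (s10→-6) = $-6
  target = base 0x7e2a + off 0x04 + 2 + imm -6 = 0x7e2a

0x7e2a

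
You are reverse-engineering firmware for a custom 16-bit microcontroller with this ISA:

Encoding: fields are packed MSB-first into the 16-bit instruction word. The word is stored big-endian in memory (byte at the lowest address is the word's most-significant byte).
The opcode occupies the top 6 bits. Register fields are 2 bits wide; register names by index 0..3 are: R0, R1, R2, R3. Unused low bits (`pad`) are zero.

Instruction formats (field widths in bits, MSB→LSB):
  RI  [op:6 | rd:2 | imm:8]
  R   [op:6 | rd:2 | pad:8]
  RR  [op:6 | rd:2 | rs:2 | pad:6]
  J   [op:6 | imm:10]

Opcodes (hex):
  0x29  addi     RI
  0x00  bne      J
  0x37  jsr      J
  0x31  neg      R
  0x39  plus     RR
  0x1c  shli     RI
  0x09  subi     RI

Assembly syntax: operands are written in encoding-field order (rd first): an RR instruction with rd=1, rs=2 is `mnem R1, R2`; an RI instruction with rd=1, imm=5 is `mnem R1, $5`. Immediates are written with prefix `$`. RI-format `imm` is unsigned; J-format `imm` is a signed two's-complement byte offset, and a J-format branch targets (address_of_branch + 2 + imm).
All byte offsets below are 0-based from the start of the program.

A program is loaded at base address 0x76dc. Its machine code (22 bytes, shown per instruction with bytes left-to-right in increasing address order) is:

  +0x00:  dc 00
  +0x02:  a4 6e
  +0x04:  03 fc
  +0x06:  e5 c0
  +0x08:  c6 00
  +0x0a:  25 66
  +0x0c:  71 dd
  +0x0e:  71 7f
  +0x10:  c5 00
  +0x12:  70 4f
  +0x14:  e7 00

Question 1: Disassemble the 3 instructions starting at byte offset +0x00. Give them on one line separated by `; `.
+0x00: dc 00 ⇒ word 0xdc00 (big)
  top 6b → 0x37 → jsr [J]
  imm@[9:0]=0x0 ⇒ $0
+0x02: a4 6e ⇒ word 0xa46e (big)
  top 6b → 0x29 → addi [RI]
  rd@[9:8]=0x0 ⇒ R0
  imm@[7:0]=0x6e ⇒ $110
+0x04: 03 fc ⇒ word 0x03fc (big)
  top 6b → 0x0 → bne [J]
  imm@[9:0]=0x3fc (s10→-4) ⇒ $-4

jsr $0; addi R0, $110; bne $-4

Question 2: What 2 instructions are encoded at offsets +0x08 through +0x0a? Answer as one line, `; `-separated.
[08] c6 00 → 0xc600
  top 6b → 0x31 → neg [R]
  rd@[9:8]=0x2 ⇒ R2
[0a] 25 66 → 0x2566
  top 6b → 0x9 → subi [RI]
  rd@[9:8]=0x1 ⇒ R1
  imm@[7:0]=0x66 ⇒ $102

neg R2; subi R1, $102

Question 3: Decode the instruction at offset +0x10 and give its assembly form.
neg R1

[10] c5 00 → 0xc500
  top 6b → 0x31 → neg [R]
  [9:8] rd=1 = R1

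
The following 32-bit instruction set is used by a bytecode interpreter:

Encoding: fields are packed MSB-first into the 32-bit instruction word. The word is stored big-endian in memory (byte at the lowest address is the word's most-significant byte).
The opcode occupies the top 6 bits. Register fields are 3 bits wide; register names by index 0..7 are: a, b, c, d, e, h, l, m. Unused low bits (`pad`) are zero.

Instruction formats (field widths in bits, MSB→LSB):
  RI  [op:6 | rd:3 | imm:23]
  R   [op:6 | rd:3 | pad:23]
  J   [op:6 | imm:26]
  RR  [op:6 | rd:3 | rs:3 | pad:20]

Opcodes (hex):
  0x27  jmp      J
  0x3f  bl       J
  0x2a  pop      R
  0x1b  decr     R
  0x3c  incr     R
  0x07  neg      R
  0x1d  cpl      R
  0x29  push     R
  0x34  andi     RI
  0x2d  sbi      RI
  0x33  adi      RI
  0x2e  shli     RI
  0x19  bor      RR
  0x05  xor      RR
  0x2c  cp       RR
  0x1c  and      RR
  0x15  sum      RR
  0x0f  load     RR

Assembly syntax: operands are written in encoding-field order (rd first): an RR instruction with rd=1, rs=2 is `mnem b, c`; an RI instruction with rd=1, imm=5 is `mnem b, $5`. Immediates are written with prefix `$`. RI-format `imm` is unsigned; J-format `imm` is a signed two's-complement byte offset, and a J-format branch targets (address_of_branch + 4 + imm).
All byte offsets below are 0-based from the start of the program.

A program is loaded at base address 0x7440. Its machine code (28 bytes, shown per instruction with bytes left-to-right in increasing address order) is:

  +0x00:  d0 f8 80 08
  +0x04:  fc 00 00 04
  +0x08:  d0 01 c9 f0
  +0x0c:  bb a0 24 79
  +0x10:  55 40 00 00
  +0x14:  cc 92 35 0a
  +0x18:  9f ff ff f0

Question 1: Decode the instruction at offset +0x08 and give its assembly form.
off 0x08: read d0 01 c9 f0 as big → 0xd001c9f0
  top 6b → 0x34 → andi [RI]
  [25:23] rd=0 = a
  [22:0] imm=117232 = $117232

andi a, $117232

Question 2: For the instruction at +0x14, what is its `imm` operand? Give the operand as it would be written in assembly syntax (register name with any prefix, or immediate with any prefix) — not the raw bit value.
$1193226

@+14  big-endian(cc 92 35 0a) = 0xcc92350a
  opcode bits[31:26]=0x33: adi/RI
  [25:23] rd=1 = b
  [22:0] imm=1193226 = $1193226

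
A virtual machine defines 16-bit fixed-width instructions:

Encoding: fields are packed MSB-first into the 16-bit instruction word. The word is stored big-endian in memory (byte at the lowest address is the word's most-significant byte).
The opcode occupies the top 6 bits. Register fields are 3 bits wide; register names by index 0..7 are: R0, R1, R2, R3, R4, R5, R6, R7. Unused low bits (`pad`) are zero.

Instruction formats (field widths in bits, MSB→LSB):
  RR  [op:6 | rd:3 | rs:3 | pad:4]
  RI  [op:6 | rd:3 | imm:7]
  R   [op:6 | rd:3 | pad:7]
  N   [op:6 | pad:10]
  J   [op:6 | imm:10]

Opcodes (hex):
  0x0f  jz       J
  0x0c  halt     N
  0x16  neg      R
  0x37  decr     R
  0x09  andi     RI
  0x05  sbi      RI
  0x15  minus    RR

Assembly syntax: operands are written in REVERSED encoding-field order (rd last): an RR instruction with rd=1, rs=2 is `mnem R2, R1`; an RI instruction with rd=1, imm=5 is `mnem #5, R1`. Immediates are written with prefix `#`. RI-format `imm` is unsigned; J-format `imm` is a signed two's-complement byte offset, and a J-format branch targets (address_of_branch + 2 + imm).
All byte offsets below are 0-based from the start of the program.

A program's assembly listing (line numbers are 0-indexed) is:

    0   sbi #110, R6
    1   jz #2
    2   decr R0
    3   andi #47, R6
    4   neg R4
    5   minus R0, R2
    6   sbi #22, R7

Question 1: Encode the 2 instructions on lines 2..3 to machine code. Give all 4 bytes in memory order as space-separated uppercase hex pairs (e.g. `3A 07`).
line 2 (decr): pack op=0x37:6|rd=0:3|pad=0:7 = 0xdc00; big→ dc 00
line 3 (andi): pack op=0x9:6|rd=6:3|imm=47:7 = 0x272f; big→ 27 2f

DC 00 27 2F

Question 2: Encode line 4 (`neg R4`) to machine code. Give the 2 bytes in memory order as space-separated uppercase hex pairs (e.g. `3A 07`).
5A 00

line 4 (neg): pack op=0x16:6|rd=4:3|pad=0:7 = 0x5a00; big→ 5a 00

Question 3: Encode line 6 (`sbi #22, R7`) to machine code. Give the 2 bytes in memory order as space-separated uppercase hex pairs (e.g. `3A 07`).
6. sbi fields op=0x5:6|rd=7:3|imm=22:7 → word 1796h → 17 96

17 96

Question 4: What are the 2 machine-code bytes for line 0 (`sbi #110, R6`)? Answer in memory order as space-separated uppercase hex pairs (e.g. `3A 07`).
L0: sbi op=0x5:6|rd=6:3|imm=110:7 ⇒ 0x176e ⇒ big 17 6e

17 6E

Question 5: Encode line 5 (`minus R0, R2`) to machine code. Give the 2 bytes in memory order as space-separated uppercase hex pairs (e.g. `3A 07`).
L5: minus op=0x15:6|rd=2:3|rs=0:3|pad=0:4 ⇒ 0x5500 ⇒ big 55 00

55 00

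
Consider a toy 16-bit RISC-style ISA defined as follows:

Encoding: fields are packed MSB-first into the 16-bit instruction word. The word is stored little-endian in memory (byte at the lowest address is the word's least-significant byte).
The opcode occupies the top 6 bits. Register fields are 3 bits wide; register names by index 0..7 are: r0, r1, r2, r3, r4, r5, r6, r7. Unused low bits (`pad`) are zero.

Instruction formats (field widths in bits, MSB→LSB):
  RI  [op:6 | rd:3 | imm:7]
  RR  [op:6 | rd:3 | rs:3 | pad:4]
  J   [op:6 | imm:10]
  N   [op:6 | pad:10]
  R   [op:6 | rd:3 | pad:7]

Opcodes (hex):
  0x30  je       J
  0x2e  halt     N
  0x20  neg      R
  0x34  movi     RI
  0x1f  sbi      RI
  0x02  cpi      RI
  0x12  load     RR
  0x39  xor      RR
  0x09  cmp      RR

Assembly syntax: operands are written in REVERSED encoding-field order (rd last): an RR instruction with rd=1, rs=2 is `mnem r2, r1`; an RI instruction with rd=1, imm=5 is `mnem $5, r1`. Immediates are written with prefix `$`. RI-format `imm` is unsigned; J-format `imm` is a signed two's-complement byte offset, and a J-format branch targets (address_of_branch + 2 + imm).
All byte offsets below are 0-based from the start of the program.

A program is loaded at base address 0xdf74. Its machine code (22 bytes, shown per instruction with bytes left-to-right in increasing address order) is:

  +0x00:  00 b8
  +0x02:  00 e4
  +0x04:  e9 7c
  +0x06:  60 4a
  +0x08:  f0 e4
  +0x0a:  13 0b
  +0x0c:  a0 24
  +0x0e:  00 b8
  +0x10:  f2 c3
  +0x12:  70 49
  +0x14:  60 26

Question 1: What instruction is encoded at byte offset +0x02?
[02] 00 e4 → 0xe400
  top 6b → 0x39 → xor [RR]
  rd: (w>>7)&0x7=0x0 → r0
  rs: (w>>4)&0x7=0x0 → r0

xor r0, r0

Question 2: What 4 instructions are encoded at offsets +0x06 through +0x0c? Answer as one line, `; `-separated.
load r6, r4; xor r7, r1; cpi $19, r6; cmp r2, r1

[06] 60 4a → 0x4a60
  op=0x4a60>>10=0x12 ⇒ load (RR)
  rd: (w>>7)&0x7=0x4 → r4
  rs: (w>>4)&0x7=0x6 → r6
[08] f0 e4 → 0xe4f0
  op=0xe4f0>>10=0x39 ⇒ xor (RR)
  rd: (w>>7)&0x7=0x1 → r1
  rs: (w>>4)&0x7=0x7 → r7
[0a] 13 0b → 0x0b13
  op=0x0b13>>10=0x2 ⇒ cpi (RI)
  rd: (w>>7)&0x7=0x6 → r6
  imm: (w>>0)&0x7f=0x13 → $19
[0c] a0 24 → 0x24a0
  op=0x24a0>>10=0x9 ⇒ cmp (RR)
  rd: (w>>7)&0x7=0x1 → r1
  rs: (w>>4)&0x7=0x2 → r2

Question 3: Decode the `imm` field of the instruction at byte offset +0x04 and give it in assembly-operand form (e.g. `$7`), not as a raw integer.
+0x04: e9 7c ⇒ word 0x7ce9 (little)
  op=0x7ce9>>10=0x1f ⇒ sbi (RI)
  rd@[9:7]=0x1 ⇒ r1
  imm@[6:0]=0x69 ⇒ $105

$105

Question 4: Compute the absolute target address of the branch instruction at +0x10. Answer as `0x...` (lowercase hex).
0xdf78

+0x10: f2 c3 ⇒ word 0xc3f2 (little)
  top 6b → 0x30 → je [J]
  imm: (w>>0)&0x3ff=0x3f2 (s10→-14) → $-14
  target = base 0xdf74 + off 0x10 + 2 + imm -14 = 0xdf78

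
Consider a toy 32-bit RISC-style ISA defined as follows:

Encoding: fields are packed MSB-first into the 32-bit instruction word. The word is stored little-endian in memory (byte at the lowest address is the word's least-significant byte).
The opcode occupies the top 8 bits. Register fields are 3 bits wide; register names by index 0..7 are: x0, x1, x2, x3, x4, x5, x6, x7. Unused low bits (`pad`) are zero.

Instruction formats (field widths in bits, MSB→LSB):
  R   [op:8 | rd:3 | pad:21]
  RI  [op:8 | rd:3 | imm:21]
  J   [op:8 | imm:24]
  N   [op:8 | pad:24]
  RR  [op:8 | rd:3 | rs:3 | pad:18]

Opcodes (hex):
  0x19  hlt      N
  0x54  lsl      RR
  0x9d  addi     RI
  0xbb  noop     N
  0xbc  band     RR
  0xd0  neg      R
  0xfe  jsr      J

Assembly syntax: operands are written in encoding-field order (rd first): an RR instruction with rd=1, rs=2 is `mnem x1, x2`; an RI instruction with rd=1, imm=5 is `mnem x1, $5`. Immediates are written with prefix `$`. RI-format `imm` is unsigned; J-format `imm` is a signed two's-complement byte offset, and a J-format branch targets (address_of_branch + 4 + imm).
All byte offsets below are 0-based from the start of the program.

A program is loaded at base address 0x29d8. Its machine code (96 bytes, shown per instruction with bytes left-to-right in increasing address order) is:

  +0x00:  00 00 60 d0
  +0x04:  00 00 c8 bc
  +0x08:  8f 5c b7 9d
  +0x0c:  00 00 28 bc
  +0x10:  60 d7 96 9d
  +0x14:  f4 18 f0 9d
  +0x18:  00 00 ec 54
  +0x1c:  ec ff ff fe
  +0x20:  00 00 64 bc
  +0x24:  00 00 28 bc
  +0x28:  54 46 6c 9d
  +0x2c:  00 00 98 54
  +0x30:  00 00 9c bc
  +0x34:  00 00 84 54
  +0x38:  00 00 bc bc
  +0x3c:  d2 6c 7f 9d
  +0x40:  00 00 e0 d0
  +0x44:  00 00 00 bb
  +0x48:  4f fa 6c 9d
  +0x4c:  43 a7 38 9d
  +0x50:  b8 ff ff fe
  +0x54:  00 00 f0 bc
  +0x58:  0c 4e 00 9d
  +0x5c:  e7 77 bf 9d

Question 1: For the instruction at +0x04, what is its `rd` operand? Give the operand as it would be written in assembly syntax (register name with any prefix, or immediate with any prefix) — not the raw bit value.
x6

[04] 00 00 c8 bc → 0xbcc80000
  opcode bits[31:24]=0xbc: band/RR
  rd: (w>>21)&0x7=0x6 → x6
  rs: (w>>18)&0x7=0x2 → x2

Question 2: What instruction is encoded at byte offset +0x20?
band x3, x1

off 0x20: read 00 00 64 bc as little → 0xbc640000
  opcode bits[31:24]=0xbc: band/RR
  rd@[23:21]=0x3 ⇒ x3
  rs@[20:18]=0x1 ⇒ x1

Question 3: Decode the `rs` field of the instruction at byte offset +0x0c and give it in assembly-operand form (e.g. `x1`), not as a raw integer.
[0c] 00 00 28 bc → 0xbc280000
  op=0xbc280000>>24=0xbc ⇒ band (RR)
  rd@[23:21]=0x1 ⇒ x1
  rs@[20:18]=0x2 ⇒ x2

x2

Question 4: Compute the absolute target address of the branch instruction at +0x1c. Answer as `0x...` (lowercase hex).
0x29e4

[1c] ec ff ff fe → 0xfeffffec
  op=0xfeffffec>>24=0xfe ⇒ jsr (J)
  imm: (w>>0)&0xffffff=0xffffec (s24→-20) → $-20
  target = base 0x29d8 + off 0x1c + 4 + imm -20 = 0x29e4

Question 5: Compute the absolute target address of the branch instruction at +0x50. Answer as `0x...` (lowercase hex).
0x29e4

@+50  little-endian(b8 ff ff fe) = 0xfeffffb8
  op=0xfeffffb8>>24=0xfe ⇒ jsr (J)
  imm@[23:0]=0xffffb8 (s24→-72) ⇒ $-72
  target = base 0x29d8 + off 0x50 + 4 + imm -72 = 0x29e4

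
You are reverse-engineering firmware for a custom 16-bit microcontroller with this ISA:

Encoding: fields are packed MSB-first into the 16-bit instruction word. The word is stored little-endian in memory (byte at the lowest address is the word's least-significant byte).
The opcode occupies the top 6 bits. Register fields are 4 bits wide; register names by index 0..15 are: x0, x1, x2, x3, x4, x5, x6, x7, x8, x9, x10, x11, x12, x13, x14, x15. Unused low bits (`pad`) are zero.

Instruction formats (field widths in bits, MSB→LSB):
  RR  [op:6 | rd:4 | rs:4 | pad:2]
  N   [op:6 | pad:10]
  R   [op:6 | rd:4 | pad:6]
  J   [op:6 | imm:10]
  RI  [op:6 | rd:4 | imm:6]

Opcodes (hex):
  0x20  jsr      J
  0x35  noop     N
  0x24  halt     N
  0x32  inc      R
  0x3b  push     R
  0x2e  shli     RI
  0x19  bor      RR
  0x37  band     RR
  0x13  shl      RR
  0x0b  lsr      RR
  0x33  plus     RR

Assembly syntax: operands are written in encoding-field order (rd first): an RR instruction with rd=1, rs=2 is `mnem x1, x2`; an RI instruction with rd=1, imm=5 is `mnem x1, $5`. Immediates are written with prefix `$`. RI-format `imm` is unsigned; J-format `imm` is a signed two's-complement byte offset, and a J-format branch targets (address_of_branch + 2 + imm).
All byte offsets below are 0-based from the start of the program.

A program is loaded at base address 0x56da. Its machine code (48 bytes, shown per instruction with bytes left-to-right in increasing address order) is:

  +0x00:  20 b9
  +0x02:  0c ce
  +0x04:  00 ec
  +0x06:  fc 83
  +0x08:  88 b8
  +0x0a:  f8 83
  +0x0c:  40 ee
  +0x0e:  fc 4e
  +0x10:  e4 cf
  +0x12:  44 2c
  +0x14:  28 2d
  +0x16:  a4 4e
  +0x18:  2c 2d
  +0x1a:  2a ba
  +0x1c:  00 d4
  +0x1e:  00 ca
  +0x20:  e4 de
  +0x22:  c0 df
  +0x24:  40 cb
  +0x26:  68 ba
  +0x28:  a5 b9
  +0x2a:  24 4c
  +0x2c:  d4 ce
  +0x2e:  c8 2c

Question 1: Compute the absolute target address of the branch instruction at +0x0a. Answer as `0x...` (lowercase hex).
off 0x0a: read f8 83 as little → 0x83f8
  op=0x83f8>>10=0x20 ⇒ jsr (J)
  imm: (w>>0)&0x3ff=0x3f8 (s10→-8) → $-8
  target = base 0x56da + off 0x0a + 2 + imm -8 = 0x56de

0x56de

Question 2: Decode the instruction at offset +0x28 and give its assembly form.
shli x6, $37

@+28  little-endian(a5 b9) = 0xb9a5
  top 6b → 0x2e → shli [RI]
  rd: (w>>6)&0xf=0x6 → x6
  imm: (w>>0)&0x3f=0x25 → $37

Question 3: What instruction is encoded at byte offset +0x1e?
inc x8

+0x1e: 00 ca ⇒ word 0xca00 (little)
  opcode bits[15:10]=0x32: inc/R
  [9:6] rd=8 = x8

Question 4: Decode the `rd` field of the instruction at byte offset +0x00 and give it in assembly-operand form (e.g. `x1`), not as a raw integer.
x4

[00] 20 b9 → 0xb920
  opcode bits[15:10]=0x2e: shli/RI
  rd@[9:6]=0x4 ⇒ x4
  imm@[5:0]=0x20 ⇒ $32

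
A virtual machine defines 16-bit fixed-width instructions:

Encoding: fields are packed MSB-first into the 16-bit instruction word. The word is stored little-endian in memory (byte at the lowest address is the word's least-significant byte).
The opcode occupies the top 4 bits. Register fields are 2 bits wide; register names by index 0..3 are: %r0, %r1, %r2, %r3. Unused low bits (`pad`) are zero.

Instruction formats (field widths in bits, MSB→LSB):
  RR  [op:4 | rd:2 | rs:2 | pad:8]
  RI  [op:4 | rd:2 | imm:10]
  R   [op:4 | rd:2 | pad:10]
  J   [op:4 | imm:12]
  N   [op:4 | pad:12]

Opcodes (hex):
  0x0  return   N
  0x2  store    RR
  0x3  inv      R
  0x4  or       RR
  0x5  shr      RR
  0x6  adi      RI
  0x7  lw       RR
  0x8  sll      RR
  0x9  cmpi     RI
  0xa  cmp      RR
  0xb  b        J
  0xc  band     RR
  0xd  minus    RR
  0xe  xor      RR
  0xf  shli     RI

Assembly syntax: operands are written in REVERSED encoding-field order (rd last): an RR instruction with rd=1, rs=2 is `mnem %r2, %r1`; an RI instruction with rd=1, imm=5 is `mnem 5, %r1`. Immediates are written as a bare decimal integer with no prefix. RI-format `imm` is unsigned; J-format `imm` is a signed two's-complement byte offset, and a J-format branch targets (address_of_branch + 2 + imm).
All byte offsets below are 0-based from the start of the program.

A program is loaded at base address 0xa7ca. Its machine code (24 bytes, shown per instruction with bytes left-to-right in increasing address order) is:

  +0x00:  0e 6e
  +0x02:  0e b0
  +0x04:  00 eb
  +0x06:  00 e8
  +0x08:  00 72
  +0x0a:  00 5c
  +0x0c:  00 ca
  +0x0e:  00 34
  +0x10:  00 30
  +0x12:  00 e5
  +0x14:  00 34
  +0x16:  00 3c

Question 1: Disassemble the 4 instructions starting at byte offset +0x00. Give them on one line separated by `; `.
adi 526, %r3; b 14; xor %r3, %r2; xor %r0, %r2

off 0x00: read 0e 6e as little → 0x6e0e
  top 4b → 0x6 → adi [RI]
  [11:10] rd=3 = %r3
  [9:0] imm=526 = 526
off 0x02: read 0e b0 as little → 0xb00e
  top 4b → 0xb → b [J]
  [11:0] imm=14 = 14
off 0x04: read 00 eb as little → 0xeb00
  top 4b → 0xe → xor [RR]
  [11:10] rd=2 = %r2
  [9:8] rs=3 = %r3
off 0x06: read 00 e8 as little → 0xe800
  top 4b → 0xe → xor [RR]
  [11:10] rd=2 = %r2
  [9:8] rs=0 = %r0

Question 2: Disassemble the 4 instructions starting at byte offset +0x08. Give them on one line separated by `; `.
lw %r2, %r0; shr %r0, %r3; band %r2, %r2; inv %r1

+0x08: 00 72 ⇒ word 0x7200 (little)
  top 4b → 0x7 → lw [RR]
  [11:10] rd=0 = %r0
  [9:8] rs=2 = %r2
+0x0a: 00 5c ⇒ word 0x5c00 (little)
  top 4b → 0x5 → shr [RR]
  [11:10] rd=3 = %r3
  [9:8] rs=0 = %r0
+0x0c: 00 ca ⇒ word 0xca00 (little)
  top 4b → 0xc → band [RR]
  [11:10] rd=2 = %r2
  [9:8] rs=2 = %r2
+0x0e: 00 34 ⇒ word 0x3400 (little)
  top 4b → 0x3 → inv [R]
  [11:10] rd=1 = %r1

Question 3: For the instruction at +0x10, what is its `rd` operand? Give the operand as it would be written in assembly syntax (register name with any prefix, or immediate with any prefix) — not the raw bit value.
%r0

off 0x10: read 00 30 as little → 0x3000
  op=0x3000>>12=0x3 ⇒ inv (R)
  rd@[11:10]=0x0 ⇒ %r0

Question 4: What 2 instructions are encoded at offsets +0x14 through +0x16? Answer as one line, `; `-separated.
inv %r1; inv %r3

@+14  little-endian(00 34) = 0x3400
  op=0x3400>>12=0x3 ⇒ inv (R)
  rd: (w>>10)&0x3=0x1 → %r1
@+16  little-endian(00 3c) = 0x3c00
  op=0x3c00>>12=0x3 ⇒ inv (R)
  rd: (w>>10)&0x3=0x3 → %r3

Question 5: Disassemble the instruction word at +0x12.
+0x12: 00 e5 ⇒ word 0xe500 (little)
  top 4b → 0xe → xor [RR]
  [11:10] rd=1 = %r1
  [9:8] rs=1 = %r1

xor %r1, %r1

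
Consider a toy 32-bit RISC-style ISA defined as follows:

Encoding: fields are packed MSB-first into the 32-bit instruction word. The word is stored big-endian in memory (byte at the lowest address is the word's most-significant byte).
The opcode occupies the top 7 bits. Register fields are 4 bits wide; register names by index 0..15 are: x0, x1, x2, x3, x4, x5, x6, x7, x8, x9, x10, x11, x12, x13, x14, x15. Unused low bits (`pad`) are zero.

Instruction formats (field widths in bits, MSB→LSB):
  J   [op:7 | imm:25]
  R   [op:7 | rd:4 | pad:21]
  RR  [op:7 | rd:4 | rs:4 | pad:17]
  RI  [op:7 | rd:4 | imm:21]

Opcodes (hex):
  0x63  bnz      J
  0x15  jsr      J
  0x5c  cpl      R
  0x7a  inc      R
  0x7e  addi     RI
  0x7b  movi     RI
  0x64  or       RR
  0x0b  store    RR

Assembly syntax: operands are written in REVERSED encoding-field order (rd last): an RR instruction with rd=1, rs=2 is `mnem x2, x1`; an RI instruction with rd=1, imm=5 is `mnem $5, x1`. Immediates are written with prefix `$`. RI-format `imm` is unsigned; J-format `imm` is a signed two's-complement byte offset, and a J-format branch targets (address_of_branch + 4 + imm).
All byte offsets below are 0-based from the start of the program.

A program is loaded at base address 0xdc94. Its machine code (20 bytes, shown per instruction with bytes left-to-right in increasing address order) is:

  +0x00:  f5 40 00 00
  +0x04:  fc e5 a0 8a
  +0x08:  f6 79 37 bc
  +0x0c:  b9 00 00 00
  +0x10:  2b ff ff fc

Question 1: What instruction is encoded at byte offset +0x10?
jsr $-4

off 0x10: read 2b ff ff fc as big → 0x2bfffffc
  op=0x2bfffffc>>25=0x15 ⇒ jsr (J)
  imm: (w>>0)&0x1ffffff=0x1fffffc (s25→-4) → $-4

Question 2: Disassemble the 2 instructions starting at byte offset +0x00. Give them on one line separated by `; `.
inc x10; addi $368778, x7

off 0x00: read f5 40 00 00 as big → 0xf5400000
  op=0xf5400000>>25=0x7a ⇒ inc (R)
  rd: (w>>21)&0xf=0xa → x10
off 0x04: read fc e5 a0 8a as big → 0xfce5a08a
  op=0xfce5a08a>>25=0x7e ⇒ addi (RI)
  rd: (w>>21)&0xf=0x7 → x7
  imm: (w>>0)&0x1fffff=0x5a08a → $368778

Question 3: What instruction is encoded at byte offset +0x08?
off 0x08: read f6 79 37 bc as big → 0xf67937bc
  op=0xf67937bc>>25=0x7b ⇒ movi (RI)
  rd: (w>>21)&0xf=0x3 → x3
  imm: (w>>0)&0x1fffff=0x1937bc → $1652668

movi $1652668, x3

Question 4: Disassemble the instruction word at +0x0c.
cpl x8

off 0x0c: read b9 00 00 00 as big → 0xb9000000
  opcode bits[31:25]=0x5c: cpl/R
  [24:21] rd=8 = x8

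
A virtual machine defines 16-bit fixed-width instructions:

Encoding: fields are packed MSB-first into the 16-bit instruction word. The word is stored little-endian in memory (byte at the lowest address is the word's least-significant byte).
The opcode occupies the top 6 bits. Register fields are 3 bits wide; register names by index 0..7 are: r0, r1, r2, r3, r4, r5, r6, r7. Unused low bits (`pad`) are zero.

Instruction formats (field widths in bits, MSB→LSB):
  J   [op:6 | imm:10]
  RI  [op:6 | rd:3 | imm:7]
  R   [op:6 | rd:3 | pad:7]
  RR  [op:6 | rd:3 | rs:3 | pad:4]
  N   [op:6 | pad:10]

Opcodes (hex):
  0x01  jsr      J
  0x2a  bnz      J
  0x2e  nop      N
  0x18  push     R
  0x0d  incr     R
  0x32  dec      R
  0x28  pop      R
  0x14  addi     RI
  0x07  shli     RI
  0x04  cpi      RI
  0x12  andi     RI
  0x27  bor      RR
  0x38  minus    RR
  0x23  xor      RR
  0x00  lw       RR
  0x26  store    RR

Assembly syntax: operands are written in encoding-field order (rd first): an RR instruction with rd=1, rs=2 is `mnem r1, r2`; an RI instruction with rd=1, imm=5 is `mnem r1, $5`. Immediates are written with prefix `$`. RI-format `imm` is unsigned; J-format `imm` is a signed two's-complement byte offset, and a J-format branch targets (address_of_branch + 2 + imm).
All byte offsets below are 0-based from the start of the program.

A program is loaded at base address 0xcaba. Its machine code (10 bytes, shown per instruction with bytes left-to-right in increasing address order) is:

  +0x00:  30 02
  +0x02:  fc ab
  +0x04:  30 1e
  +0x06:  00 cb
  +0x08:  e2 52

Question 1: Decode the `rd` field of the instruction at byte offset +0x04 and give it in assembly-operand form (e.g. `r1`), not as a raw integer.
r4

off 0x04: read 30 1e as little → 0x1e30
  top 6b → 0x7 → shli [RI]
  rd: (w>>7)&0x7=0x4 → r4
  imm: (w>>0)&0x7f=0x30 → $48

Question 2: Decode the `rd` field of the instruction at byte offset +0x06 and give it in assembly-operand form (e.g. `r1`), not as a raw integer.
r6

+0x06: 00 cb ⇒ word 0xcb00 (little)
  opcode bits[15:10]=0x32: dec/R
  [9:7] rd=6 = r6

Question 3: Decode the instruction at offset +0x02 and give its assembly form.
+0x02: fc ab ⇒ word 0xabfc (little)
  op=0xabfc>>10=0x2a ⇒ bnz (J)
  [9:0] imm=1020 (s10→-4) = $-4

bnz $-4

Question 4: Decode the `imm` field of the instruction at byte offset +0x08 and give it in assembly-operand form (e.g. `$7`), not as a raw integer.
$98

[08] e2 52 → 0x52e2
  op=0x52e2>>10=0x14 ⇒ addi (RI)
  [9:7] rd=5 = r5
  [6:0] imm=98 = $98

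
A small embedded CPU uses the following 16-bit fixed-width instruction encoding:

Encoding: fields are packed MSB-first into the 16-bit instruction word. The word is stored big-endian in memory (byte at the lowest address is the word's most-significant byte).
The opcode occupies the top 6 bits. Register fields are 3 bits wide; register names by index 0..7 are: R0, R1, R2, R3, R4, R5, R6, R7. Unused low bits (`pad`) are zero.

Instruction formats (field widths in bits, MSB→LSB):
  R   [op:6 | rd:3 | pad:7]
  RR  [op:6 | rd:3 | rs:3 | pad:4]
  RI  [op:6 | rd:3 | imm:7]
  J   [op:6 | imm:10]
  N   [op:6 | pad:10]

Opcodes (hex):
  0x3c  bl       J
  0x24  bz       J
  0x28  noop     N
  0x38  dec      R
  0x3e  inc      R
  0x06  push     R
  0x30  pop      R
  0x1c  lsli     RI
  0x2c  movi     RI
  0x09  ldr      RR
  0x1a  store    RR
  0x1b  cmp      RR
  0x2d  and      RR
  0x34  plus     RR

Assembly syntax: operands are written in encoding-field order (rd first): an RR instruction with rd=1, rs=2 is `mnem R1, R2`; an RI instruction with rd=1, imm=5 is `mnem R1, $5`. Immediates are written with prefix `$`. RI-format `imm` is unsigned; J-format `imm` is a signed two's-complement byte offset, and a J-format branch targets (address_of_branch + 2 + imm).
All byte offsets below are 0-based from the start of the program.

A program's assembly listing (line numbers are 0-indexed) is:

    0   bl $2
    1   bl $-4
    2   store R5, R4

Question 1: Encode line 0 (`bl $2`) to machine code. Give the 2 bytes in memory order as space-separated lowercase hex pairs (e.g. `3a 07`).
line 0 (bl): pack op=0x3c:6|imm=2:10 = 0xf002; big→ f0 02

f0 02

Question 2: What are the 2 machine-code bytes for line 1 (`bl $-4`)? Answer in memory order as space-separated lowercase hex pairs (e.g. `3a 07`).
f3 fc

1. bl fields op=0x3c:6|imm=-4:10 → word f3fch → f3 fc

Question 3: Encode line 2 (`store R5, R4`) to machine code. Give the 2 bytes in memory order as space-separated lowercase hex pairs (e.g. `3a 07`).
2. store fields op=0x1a:6|rd=5:3|rs=4:3|pad=0:4 → word 6ac0h → 6a c0

6a c0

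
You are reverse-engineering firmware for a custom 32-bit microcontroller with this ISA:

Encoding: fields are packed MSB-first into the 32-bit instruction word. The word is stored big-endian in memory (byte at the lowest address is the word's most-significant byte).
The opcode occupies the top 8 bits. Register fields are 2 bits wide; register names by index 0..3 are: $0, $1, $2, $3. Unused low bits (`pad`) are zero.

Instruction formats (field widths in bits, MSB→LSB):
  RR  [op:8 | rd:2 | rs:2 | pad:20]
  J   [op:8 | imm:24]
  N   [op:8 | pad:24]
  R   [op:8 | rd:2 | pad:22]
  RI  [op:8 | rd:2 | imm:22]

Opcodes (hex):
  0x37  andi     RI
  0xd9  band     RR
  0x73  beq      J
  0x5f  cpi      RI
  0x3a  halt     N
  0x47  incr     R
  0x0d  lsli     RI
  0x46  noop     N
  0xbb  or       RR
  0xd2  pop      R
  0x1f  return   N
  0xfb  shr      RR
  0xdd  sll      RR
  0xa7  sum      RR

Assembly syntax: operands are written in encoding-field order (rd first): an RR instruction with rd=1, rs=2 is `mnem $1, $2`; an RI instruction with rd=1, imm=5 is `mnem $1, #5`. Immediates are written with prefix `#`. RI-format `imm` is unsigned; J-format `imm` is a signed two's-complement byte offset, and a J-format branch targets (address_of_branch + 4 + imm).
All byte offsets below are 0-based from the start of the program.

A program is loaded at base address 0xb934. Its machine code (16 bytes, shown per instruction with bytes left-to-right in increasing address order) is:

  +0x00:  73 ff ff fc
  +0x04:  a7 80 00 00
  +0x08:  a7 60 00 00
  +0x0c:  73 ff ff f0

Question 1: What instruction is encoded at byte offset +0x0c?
beq #-16

[0c] 73 ff ff f0 → 0x73fffff0
  op=0x73fffff0>>24=0x73 ⇒ beq (J)
  [23:0] imm=16777200 (s24→-16) = #-16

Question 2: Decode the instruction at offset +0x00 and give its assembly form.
beq #-4

off 0x00: read 73 ff ff fc as big → 0x73fffffc
  op=0x73fffffc>>24=0x73 ⇒ beq (J)
  [23:0] imm=16777212 (s24→-4) = #-4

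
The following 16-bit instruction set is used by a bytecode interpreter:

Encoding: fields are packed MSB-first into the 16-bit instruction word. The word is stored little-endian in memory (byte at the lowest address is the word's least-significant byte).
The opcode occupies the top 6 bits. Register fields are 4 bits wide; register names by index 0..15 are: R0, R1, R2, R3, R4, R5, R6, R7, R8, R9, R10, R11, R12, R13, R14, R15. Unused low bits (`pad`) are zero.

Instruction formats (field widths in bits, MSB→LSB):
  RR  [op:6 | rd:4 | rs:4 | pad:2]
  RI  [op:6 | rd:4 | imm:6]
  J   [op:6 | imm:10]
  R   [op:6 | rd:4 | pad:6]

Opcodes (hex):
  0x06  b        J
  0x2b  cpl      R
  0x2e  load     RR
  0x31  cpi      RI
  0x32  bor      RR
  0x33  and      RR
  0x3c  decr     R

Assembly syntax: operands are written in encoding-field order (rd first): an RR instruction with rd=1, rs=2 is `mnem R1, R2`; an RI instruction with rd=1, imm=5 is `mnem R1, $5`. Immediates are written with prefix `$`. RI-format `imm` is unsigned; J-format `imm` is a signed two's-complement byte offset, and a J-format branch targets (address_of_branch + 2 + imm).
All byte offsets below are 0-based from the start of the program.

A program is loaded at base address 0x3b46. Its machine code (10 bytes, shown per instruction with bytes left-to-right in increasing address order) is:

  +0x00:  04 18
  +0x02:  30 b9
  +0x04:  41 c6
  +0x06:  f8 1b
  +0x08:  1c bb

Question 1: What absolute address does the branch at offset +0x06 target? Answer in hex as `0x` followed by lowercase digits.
@+06  little-endian(f8 1b) = 0x1bf8
  op=0x1bf8>>10=0x6 ⇒ b (J)
  imm@[9:0]=0x3f8 (s10→-8) ⇒ $-8
  target = base 0x3b46 + off 0x06 + 2 + imm -8 = 0x3b46

0x3b46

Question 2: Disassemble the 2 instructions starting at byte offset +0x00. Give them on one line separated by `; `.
+0x00: 04 18 ⇒ word 0x1804 (little)
  opcode bits[15:10]=0x6: b/J
  [9:0] imm=4 = $4
+0x02: 30 b9 ⇒ word 0xb930 (little)
  opcode bits[15:10]=0x2e: load/RR
  [9:6] rd=4 = R4
  [5:2] rs=12 = R12

b $4; load R4, R12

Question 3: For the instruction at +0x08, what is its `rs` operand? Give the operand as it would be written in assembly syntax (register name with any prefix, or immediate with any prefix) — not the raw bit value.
R7

[08] 1c bb → 0xbb1c
  opcode bits[15:10]=0x2e: load/RR
  rd@[9:6]=0xc ⇒ R12
  rs@[5:2]=0x7 ⇒ R7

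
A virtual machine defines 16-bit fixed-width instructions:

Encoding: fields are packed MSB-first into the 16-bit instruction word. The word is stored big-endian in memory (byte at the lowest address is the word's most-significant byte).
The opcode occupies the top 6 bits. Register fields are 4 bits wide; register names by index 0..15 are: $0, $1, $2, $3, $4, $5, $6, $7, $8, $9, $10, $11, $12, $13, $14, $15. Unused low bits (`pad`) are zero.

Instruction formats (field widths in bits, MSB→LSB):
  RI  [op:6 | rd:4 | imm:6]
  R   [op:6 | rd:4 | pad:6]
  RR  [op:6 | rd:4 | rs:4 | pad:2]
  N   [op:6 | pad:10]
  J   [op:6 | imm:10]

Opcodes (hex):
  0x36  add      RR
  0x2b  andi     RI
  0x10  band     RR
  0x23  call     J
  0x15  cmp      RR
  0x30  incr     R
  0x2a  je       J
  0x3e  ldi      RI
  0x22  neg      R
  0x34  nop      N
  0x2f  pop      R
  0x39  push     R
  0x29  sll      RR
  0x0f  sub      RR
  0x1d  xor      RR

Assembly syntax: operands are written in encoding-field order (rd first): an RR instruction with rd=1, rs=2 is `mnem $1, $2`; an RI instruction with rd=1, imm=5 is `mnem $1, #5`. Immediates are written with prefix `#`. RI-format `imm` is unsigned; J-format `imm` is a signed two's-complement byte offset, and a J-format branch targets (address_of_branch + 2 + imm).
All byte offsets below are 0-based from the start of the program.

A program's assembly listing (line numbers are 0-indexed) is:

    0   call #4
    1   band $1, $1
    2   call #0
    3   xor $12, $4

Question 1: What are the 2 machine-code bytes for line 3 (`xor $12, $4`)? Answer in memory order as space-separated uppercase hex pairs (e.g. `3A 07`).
L3: xor op=0x1d:6|rd=12:4|rs=4:4|pad=0:2 ⇒ 0x7710 ⇒ big 77 10

77 10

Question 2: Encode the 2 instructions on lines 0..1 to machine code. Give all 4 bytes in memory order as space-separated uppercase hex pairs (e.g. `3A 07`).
L0: call op=0x23:6|imm=4:10 ⇒ 0x8c04 ⇒ big 8c 04
L1: band op=0x10:6|rd=1:4|rs=1:4|pad=0:2 ⇒ 0x4044 ⇒ big 40 44

8C 04 40 44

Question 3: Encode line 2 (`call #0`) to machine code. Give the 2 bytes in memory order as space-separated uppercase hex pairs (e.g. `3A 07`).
8C 00

line 2 (call): pack op=0x23:6|imm=0:10 = 0x8c00; big→ 8c 00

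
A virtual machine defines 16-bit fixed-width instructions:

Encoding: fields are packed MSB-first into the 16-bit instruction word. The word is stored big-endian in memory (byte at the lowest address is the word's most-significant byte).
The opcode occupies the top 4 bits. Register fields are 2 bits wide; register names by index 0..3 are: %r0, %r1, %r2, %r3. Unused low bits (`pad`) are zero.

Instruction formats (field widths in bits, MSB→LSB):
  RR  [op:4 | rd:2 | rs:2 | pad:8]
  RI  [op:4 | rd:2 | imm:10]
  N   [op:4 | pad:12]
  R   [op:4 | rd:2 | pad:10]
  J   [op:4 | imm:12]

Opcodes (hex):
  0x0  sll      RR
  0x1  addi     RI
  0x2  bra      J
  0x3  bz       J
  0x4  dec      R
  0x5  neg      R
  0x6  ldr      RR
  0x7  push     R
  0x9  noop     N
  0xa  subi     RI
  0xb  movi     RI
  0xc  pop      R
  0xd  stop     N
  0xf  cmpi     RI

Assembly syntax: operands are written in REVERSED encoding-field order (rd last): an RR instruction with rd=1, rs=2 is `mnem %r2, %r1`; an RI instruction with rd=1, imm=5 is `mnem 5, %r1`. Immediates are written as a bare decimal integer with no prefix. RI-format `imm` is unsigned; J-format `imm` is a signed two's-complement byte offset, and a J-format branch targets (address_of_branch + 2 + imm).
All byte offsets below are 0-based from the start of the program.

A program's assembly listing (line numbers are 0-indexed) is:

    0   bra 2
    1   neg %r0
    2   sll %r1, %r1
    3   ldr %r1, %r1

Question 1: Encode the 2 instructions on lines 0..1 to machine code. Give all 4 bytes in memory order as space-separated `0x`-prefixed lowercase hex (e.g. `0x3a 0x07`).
line 0 (bra): pack op=0x2:4|imm=2:12 = 0x2002; big→ 20 02
line 1 (neg): pack op=0x5:4|rd=0:2|pad=0:10 = 0x5000; big→ 50 00

0x20 0x02 0x50 0x00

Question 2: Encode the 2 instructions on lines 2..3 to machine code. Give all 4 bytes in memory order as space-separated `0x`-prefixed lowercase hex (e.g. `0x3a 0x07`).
0x05 0x00 0x65 0x00

L2: sll op=0x0:4|rd=1:2|rs=1:2|pad=0:8 ⇒ 0x0500 ⇒ big 05 00
L3: ldr op=0x6:4|rd=1:2|rs=1:2|pad=0:8 ⇒ 0x6500 ⇒ big 65 00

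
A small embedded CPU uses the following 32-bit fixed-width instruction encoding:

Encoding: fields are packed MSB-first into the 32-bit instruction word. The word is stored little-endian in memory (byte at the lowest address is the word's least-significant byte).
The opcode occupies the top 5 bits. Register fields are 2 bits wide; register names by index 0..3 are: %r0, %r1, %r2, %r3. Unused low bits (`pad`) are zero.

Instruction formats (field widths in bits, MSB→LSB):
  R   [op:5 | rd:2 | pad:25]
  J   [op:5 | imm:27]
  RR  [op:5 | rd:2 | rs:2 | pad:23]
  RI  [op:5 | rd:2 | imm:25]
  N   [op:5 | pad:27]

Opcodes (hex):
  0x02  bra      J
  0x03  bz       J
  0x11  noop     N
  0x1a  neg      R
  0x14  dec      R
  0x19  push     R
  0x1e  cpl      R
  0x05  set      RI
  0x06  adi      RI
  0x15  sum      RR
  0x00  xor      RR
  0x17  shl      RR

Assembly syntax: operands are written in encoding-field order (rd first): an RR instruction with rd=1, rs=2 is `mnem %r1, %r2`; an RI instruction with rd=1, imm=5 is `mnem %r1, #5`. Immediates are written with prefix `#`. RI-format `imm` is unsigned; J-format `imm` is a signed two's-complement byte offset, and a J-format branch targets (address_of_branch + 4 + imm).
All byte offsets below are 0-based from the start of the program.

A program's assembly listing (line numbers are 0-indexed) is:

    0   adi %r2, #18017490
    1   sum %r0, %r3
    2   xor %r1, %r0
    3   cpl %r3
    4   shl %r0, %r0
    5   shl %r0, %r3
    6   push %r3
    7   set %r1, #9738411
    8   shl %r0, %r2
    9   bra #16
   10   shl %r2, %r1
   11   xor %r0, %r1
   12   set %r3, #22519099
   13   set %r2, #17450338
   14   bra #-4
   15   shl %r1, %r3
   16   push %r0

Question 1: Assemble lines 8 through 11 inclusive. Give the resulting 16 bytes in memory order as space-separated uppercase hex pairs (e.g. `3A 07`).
line 8 (shl): pack op=0x17:5|rd=0:2|rs=2:2|pad=0:23 = 0xb9000000; little→ 00 00 00 b9
line 9 (bra): pack op=0x2:5|imm=16:27 = 0x10000010; little→ 10 00 00 10
line 10 (shl): pack op=0x17:5|rd=2:2|rs=1:2|pad=0:23 = 0xbc800000; little→ 00 00 80 bc
line 11 (xor): pack op=0x0:5|rd=0:2|rs=1:2|pad=0:23 = 0x00800000; little→ 00 00 80 00

00 00 00 B9 10 00 00 10 00 00 80 BC 00 00 80 00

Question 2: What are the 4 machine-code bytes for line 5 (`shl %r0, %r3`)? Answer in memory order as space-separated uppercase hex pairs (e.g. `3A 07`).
L5: shl op=0x17:5|rd=0:2|rs=3:2|pad=0:23 ⇒ 0xb9800000 ⇒ little 00 00 80 b9

00 00 80 B9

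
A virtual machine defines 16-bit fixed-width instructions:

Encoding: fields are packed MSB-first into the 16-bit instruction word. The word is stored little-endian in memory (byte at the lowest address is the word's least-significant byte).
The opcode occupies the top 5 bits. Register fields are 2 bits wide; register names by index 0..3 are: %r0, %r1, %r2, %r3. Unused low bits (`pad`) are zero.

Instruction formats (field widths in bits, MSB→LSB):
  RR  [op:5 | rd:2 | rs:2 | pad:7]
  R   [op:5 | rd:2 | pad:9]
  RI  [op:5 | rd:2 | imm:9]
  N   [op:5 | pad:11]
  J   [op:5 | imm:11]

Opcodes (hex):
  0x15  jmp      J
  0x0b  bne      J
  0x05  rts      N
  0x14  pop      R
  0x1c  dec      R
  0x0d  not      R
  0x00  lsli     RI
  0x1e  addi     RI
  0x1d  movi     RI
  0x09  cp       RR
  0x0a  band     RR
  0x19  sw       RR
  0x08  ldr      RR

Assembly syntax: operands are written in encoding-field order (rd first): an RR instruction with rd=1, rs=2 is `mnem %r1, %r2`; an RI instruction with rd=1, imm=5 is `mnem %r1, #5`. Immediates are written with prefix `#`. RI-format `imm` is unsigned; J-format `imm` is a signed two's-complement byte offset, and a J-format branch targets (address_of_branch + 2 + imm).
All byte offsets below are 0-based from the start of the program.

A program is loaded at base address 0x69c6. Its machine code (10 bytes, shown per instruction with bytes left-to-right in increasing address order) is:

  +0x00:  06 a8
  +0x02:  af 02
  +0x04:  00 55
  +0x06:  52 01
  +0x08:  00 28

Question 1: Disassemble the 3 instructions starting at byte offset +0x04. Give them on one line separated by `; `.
@+04  little-endian(00 55) = 0x5500
  top 5b → 0xa → band [RR]
  rd: (w>>9)&0x3=0x2 → %r2
  rs: (w>>7)&0x3=0x2 → %r2
@+06  little-endian(52 01) = 0x0152
  top 5b → 0x0 → lsli [RI]
  rd: (w>>9)&0x3=0x0 → %r0
  imm: (w>>0)&0x1ff=0x152 → #338
@+08  little-endian(00 28) = 0x2800
  top 5b → 0x5 → rts [N]

band %r2, %r2; lsli %r0, #338; rts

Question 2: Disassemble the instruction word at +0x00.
[00] 06 a8 → 0xa806
  top 5b → 0x15 → jmp [J]
  imm@[10:0]=0x6 ⇒ #6

jmp #6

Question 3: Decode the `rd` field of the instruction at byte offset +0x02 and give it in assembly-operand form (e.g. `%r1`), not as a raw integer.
%r1

off 0x02: read af 02 as little → 0x02af
  opcode bits[15:11]=0x0: lsli/RI
  rd@[10:9]=0x1 ⇒ %r1
  imm@[8:0]=0xaf ⇒ #175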